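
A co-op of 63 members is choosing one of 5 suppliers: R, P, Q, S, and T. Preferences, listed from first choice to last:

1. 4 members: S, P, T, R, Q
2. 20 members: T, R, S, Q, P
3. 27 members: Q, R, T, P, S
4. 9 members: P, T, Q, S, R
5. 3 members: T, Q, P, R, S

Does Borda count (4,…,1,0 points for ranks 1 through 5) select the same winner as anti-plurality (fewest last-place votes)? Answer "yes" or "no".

Borda — scores: R 148, P 81, Q 155, S 65, T 181. Winner: T.
Anti-plurality — last-place votes: R 9, P 20, Q 4, S 30, T 0. Winner: T.
The two methods agree.

yes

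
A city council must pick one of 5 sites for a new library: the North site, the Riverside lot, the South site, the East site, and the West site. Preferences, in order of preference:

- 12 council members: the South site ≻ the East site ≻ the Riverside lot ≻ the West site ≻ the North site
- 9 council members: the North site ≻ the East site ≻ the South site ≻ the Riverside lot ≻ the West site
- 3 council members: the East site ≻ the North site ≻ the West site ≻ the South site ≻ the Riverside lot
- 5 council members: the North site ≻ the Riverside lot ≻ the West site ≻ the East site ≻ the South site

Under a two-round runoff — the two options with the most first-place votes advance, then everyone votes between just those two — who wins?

Round 1 first-place votes: the North site 14, the Riverside lot 0, the South site 12, the East site 3, the West site 0.
the North site and the South site advance.
Runoff: the North site is preferred to the South site by 17 voters; the South site by 12.
the North site wins the runoff.

the North site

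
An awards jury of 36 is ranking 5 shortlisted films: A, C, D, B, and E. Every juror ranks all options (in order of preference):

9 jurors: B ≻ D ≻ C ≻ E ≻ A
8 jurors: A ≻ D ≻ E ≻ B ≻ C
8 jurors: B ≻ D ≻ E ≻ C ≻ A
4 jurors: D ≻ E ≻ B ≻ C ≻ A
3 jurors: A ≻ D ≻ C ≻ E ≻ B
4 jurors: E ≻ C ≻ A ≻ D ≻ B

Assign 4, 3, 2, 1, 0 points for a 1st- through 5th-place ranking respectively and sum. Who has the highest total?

A: 9·0 + 8·4 + 8·0 + 4·0 + 3·4 + 4·2 = 52
C: 9·2 + 8·0 + 8·1 + 4·1 + 3·2 + 4·3 = 48
D: 9·3 + 8·3 + 8·3 + 4·4 + 3·3 + 4·1 = 104
B: 9·4 + 8·1 + 8·4 + 4·2 + 3·0 + 4·0 = 84
E: 9·1 + 8·2 + 8·2 + 4·3 + 3·1 + 4·4 = 72
D has the highest Borda score (104).

D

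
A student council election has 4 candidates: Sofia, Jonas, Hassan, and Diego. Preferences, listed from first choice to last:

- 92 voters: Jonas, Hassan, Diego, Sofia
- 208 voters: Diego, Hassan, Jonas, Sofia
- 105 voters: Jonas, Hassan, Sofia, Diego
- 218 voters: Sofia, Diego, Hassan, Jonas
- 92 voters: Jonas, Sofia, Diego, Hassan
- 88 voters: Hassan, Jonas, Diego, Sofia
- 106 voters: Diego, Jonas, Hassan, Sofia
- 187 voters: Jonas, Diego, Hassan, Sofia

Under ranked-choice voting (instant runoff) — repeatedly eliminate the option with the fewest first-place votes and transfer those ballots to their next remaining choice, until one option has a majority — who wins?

Jonas

Round 1: Sofia 218, Jonas 476, Hassan 88, Diego 314. Eliminate Hassan.
Round 2: Sofia 218, Jonas 564, Diego 314. Jonas has a majority.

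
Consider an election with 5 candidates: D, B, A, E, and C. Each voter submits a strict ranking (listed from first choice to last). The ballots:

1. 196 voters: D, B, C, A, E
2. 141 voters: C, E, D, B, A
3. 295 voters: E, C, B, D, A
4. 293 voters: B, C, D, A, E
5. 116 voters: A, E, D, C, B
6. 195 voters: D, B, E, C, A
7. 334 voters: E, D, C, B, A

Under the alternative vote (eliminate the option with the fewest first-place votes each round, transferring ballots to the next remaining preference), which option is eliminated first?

A

Round 1: D 391, B 293, A 116, E 629, C 141. Eliminate A.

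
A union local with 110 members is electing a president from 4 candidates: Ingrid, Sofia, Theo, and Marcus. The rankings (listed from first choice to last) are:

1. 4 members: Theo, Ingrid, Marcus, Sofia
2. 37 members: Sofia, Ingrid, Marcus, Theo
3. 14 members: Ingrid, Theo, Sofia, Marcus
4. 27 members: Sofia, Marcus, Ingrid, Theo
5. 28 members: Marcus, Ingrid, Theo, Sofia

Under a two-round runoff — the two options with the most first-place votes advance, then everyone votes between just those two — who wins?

Round 1 first-place votes: Ingrid 14, Sofia 64, Theo 4, Marcus 28.
Sofia and Marcus advance.
Runoff: Sofia is preferred to Marcus by 78 voters; Marcus by 32.
Sofia wins the runoff.

Sofia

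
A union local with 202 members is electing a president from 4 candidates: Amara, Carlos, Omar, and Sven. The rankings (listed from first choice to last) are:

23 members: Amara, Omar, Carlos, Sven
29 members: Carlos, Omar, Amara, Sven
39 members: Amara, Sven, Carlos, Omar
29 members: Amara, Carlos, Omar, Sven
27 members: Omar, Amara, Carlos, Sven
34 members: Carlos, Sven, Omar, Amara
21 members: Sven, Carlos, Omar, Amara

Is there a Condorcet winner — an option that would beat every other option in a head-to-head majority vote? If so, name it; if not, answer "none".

none

Checking pairwise contests:
Omar beats Amara 111–91.
Amara beats Carlos 118–84.
Carlos beats Omar 152–50.
Amara beats Sven 147–55.
Every option loses at least one head-to-head, so there is no Condorcet winner.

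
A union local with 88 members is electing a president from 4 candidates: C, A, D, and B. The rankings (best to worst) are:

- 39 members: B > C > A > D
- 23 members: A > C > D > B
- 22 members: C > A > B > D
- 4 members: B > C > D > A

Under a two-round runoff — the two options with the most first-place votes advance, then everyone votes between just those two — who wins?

Round 1 first-place votes: C 22, A 23, D 0, B 43.
B and A advance.
Runoff: B is preferred to A by 43 voters; A by 45.
A wins the runoff.

A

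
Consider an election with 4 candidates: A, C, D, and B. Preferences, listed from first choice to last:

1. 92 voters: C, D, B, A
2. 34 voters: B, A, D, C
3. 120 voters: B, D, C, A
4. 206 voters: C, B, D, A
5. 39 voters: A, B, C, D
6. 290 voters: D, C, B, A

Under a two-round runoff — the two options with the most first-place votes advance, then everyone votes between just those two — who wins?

Round 1 first-place votes: A 39, C 298, D 290, B 154.
C and D advance.
Runoff: C is preferred to D by 337 voters; D by 444.
D wins the runoff.

D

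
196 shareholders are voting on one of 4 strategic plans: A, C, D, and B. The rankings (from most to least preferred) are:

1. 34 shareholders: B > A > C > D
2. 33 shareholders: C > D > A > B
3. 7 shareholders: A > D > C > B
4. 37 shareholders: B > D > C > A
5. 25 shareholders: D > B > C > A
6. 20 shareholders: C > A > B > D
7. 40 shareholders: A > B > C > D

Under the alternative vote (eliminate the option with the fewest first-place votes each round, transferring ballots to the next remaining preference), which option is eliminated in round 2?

Round 1: A 47, C 53, D 25, B 71. Eliminate D.
Round 2: A 47, C 53, B 96. Eliminate A.

A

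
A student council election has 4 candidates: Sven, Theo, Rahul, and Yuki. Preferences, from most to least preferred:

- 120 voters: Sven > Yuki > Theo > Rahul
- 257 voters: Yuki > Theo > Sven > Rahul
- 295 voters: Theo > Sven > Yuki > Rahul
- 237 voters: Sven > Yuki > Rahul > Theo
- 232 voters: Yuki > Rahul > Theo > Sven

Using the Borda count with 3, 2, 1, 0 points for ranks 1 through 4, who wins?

Yuki

Sven: 120·3 + 257·1 + 295·2 + 237·3 + 232·0 = 1918
Theo: 120·1 + 257·2 + 295·3 + 237·0 + 232·1 = 1751
Rahul: 120·0 + 257·0 + 295·0 + 237·1 + 232·2 = 701
Yuki: 120·2 + 257·3 + 295·1 + 237·2 + 232·3 = 2476
Yuki has the highest Borda score (2476).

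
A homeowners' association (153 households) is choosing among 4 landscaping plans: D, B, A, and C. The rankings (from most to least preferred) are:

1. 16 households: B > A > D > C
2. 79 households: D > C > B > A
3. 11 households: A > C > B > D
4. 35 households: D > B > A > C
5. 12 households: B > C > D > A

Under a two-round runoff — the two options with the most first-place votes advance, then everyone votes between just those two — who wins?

D

Round 1 first-place votes: D 114, B 28, A 11, C 0.
D and B advance.
Runoff: D is preferred to B by 114 voters; B by 39.
D wins the runoff.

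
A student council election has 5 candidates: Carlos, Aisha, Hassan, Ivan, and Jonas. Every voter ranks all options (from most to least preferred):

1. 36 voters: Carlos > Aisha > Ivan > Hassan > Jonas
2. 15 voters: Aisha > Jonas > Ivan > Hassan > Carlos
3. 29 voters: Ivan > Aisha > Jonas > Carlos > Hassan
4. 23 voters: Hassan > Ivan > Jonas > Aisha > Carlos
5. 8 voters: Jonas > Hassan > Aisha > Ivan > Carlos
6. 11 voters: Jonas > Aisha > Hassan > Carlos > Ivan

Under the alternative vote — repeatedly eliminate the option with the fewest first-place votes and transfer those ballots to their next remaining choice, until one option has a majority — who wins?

Ivan

Round 1: Carlos 36, Aisha 15, Hassan 23, Ivan 29, Jonas 19. Eliminate Aisha.
Round 2: Carlos 36, Hassan 23, Ivan 29, Jonas 34. Eliminate Hassan.
Round 3: Carlos 36, Ivan 52, Jonas 34. Eliminate Jonas.
Round 4: Carlos 47, Ivan 75. Ivan has a majority.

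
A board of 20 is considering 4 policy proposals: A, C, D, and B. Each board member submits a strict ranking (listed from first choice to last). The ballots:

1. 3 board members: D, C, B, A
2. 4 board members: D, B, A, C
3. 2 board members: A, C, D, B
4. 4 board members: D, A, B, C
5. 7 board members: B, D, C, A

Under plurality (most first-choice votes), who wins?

D

First-place votes: A 2, C 0, D 11, B 7.
D has the most first-place votes.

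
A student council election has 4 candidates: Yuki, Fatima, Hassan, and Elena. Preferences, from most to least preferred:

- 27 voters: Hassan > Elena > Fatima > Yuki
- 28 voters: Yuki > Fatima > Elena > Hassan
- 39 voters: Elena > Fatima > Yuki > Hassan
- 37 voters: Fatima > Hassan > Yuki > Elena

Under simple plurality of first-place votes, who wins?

First-place votes: Yuki 28, Fatima 37, Hassan 27, Elena 39.
Elena has the most first-place votes.

Elena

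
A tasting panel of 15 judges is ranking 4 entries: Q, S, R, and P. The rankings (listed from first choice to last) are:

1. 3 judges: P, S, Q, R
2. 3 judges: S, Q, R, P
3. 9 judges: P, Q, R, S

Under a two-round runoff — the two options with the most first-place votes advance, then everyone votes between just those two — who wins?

Round 1 first-place votes: Q 0, S 3, R 0, P 12.
P and S advance.
Runoff: P is preferred to S by 12 voters; S by 3.
P wins the runoff.

P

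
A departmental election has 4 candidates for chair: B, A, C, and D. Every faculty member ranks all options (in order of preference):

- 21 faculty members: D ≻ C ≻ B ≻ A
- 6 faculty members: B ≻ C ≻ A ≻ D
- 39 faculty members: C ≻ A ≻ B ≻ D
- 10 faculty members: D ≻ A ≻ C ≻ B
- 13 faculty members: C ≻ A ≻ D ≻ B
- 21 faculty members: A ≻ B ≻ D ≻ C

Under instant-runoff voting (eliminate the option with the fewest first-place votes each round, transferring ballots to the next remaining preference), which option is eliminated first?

Round 1: B 6, A 21, C 52, D 31. Eliminate B.

B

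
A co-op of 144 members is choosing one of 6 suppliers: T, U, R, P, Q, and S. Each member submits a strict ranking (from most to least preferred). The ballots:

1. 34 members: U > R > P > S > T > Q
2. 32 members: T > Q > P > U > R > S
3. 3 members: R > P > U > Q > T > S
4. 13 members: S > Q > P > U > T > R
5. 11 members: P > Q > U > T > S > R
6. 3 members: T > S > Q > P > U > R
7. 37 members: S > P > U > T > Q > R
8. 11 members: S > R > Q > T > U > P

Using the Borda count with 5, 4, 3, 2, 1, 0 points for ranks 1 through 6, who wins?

P

T: 34·1 + 32·5 + 3·1 + 13·1 + 11·2 + 3·5 + 37·2 + 11·2 = 343
U: 34·5 + 32·2 + 3·3 + 13·2 + 11·3 + 3·1 + 37·3 + 11·1 = 427
R: 34·4 + 32·1 + 3·5 + 13·0 + 11·0 + 3·0 + 37·0 + 11·4 = 227
P: 34·3 + 32·3 + 3·4 + 13·3 + 11·5 + 3·2 + 37·4 + 11·0 = 458
Q: 34·0 + 32·4 + 3·2 + 13·4 + 11·4 + 3·3 + 37·1 + 11·3 = 309
S: 34·2 + 32·0 + 3·0 + 13·5 + 11·1 + 3·4 + 37·5 + 11·5 = 396
P has the highest Borda score (458).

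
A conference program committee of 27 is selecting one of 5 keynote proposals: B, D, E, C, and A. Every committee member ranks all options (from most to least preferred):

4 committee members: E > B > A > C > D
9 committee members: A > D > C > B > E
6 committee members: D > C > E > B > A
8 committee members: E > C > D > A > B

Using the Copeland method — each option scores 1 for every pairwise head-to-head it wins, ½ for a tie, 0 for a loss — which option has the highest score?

D

B: loses to D, E, C, and A → score 0.
D: beats B, E, C, and A → score 4.
E: beats B and A; loses to D and C → score 2.
C: beats B, E, and A; loses to D → score 3.
A: beats B; loses to D, E, and C → score 1.
D has the best pairwise record.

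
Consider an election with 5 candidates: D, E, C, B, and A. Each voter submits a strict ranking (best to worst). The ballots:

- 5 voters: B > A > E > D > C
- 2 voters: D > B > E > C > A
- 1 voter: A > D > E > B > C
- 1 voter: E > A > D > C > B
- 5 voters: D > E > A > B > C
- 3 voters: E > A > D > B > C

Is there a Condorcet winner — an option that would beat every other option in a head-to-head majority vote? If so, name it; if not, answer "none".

E

E vs D: 9–8 for E.
E vs C: 17–0 for E.
E vs B: 10–7 for E.
E vs A: 11–6 for E.
E beats every other option head-to-head.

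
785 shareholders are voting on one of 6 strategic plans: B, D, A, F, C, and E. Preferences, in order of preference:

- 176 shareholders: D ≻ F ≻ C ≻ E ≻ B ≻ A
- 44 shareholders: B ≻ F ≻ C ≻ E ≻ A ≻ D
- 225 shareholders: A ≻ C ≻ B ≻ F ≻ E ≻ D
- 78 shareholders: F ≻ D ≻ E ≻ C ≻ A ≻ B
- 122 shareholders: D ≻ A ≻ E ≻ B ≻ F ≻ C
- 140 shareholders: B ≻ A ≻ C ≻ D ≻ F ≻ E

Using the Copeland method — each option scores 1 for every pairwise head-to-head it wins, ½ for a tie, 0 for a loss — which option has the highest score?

A

B: beats D, F, and E; loses to A and C → score 3.
D: beats F and E; loses to B, A, and C → score 2.
A: beats B, D, F, C, and E → score 5.
F: beats C and E; loses to B, D, and A → score 2.
C: beats B, D, and E; loses to A and F → score 3.
E: loses to B, D, A, F, and C → score 0.
A has the best pairwise record.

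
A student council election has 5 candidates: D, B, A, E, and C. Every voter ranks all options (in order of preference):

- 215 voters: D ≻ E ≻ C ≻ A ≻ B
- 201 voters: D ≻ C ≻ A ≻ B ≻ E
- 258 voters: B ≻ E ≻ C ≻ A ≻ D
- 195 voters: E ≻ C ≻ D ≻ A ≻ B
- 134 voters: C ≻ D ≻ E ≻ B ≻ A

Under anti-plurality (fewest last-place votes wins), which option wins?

C

Last-place votes: D 258, B 410, A 134, E 201, C 0.
C is ranked last by the fewest voters, so C wins.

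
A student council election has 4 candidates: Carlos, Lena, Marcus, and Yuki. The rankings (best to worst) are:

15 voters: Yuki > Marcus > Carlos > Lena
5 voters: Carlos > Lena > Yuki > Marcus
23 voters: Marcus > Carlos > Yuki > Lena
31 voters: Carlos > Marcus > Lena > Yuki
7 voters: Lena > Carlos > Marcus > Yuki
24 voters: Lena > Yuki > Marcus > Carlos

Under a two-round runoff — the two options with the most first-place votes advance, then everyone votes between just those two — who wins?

Round 1 first-place votes: Carlos 36, Lena 31, Marcus 23, Yuki 15.
Carlos and Lena advance.
Runoff: Carlos is preferred to Lena by 74 voters; Lena by 31.
Carlos wins the runoff.

Carlos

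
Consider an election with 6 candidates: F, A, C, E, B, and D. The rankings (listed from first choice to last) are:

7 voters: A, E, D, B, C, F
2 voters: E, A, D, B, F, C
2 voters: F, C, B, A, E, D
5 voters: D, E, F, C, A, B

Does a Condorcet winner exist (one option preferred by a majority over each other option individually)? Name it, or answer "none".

A

A vs F: 9–7 for A.
A vs C: 9–7 for A.
A vs E: 9–7 for A.
A vs B: 14–2 for A.
A vs D: 11–5 for A.
A beats every other option head-to-head.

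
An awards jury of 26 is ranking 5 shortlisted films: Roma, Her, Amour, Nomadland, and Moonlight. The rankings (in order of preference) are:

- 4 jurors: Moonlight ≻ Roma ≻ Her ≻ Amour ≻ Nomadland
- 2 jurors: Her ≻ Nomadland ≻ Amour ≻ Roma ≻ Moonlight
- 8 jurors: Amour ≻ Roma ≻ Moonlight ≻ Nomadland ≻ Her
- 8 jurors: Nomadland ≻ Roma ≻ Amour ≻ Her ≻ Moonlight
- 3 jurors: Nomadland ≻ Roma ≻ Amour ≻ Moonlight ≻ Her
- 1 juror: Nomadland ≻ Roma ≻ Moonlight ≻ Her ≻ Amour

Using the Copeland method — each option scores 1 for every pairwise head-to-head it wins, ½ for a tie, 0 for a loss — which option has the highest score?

Roma: beats Her, Amour, and Moonlight; loses to Nomadland → score 3.
Her: loses to Roma, Amour, Nomadland, and Moonlight → score 0.
Amour: beats Her and Moonlight; loses to Roma and Nomadland → score 2.
Nomadland: beats Roma, Her, Amour, and Moonlight → score 4.
Moonlight: beats Her; loses to Roma, Amour, and Nomadland → score 1.
Nomadland has the best pairwise record.

Nomadland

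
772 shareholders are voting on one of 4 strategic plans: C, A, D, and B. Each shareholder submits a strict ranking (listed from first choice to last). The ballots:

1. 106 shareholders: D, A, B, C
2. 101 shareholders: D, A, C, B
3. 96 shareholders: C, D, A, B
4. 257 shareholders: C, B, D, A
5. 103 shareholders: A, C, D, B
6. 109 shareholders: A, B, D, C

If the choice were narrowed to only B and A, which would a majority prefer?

Voters preferring B to A: 257; preferring A to B: 515.
A wins the head-to-head.

A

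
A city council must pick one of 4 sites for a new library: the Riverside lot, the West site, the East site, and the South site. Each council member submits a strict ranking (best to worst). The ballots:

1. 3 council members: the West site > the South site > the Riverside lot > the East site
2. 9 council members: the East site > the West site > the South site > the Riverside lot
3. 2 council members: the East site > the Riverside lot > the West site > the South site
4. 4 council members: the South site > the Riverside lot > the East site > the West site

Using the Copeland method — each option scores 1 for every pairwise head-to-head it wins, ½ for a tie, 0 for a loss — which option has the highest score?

the Riverside lot: loses to the West site, the East site, and the South site → score 0.
the West site: beats the Riverside lot and the South site; loses to the East site → score 2.
the East site: beats the Riverside lot, the West site, and the South site → score 3.
the South site: beats the Riverside lot; loses to the West site and the East site → score 1.
the East site has the best pairwise record.

the East site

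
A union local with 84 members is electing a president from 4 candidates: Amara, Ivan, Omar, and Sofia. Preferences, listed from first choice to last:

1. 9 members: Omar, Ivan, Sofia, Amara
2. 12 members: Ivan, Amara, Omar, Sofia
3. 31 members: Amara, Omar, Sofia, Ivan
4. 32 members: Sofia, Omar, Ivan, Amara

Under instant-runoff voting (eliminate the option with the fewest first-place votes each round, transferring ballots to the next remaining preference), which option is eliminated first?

Omar

Round 1: Amara 31, Ivan 12, Omar 9, Sofia 32. Eliminate Omar.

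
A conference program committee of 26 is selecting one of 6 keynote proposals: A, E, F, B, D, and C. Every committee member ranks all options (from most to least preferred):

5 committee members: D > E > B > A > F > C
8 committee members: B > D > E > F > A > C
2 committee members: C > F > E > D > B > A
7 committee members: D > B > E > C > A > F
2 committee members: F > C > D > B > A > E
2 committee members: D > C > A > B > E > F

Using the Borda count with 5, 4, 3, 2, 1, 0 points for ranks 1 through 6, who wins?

A: 5·2 + 8·1 + 2·0 + 7·1 + 2·1 + 2·3 = 33
E: 5·4 + 8·3 + 2·3 + 7·3 + 2·0 + 2·1 = 73
F: 5·1 + 8·2 + 2·4 + 7·0 + 2·5 + 2·0 = 39
B: 5·3 + 8·5 + 2·1 + 7·4 + 2·2 + 2·2 = 93
D: 5·5 + 8·4 + 2·2 + 7·5 + 2·3 + 2·5 = 112
C: 5·0 + 8·0 + 2·5 + 7·2 + 2·4 + 2·4 = 40
D has the highest Borda score (112).

D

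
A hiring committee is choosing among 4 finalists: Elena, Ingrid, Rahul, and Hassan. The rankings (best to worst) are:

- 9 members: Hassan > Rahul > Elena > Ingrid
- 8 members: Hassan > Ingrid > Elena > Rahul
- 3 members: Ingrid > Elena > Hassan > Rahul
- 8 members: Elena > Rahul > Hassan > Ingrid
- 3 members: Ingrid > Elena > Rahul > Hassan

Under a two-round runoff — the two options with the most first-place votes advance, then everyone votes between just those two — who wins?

Hassan

Round 1 first-place votes: Elena 8, Ingrid 6, Rahul 0, Hassan 17.
Hassan and Elena advance.
Runoff: Hassan is preferred to Elena by 17 voters; Elena by 14.
Hassan wins the runoff.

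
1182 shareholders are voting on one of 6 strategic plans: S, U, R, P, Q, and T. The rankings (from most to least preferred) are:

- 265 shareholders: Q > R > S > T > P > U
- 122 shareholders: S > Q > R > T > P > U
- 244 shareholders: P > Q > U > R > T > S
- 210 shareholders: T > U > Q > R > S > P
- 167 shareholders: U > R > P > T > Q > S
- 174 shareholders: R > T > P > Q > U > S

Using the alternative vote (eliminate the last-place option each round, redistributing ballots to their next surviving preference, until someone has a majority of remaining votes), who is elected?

Q

Round 1: S 122, U 167, R 174, P 244, Q 265, T 210. Eliminate S.
Round 2: U 167, R 174, P 244, Q 387, T 210. Eliminate U.
Round 3: R 341, P 244, Q 387, T 210. Eliminate T.
Round 4: R 341, P 244, Q 597. Q has a majority.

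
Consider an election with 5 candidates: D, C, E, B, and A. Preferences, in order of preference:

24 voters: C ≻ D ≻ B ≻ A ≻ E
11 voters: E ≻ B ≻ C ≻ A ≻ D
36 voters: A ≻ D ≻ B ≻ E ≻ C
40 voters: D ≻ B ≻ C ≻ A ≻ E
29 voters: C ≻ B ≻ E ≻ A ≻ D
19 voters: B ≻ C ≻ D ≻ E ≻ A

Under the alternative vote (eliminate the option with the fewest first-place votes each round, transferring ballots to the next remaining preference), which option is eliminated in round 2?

Round 1: D 40, C 53, E 11, B 19, A 36. Eliminate E.
Round 2: D 40, C 53, B 30, A 36. Eliminate B.

B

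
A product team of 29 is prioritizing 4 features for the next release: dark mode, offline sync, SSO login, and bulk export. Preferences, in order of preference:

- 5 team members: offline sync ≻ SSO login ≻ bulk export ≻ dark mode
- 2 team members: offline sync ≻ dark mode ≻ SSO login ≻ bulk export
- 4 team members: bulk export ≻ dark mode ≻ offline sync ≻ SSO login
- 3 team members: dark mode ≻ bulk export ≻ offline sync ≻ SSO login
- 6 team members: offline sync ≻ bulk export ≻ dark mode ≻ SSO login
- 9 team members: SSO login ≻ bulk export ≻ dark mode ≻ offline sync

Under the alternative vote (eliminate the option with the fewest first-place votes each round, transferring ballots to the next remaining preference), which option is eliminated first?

dark mode

Round 1: dark mode 3, offline sync 13, SSO login 9, bulk export 4. Eliminate dark mode.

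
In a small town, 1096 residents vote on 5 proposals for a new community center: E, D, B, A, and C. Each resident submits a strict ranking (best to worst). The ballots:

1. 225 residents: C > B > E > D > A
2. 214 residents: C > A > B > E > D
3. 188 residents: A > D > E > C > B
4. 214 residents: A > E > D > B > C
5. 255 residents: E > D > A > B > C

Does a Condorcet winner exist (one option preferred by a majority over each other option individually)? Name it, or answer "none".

A vs E: 616–480 for A.
A vs D: 616–480 for A.
A vs B: 871–225 for A.
A vs C: 657–439 for A.
A beats every other option head-to-head.

A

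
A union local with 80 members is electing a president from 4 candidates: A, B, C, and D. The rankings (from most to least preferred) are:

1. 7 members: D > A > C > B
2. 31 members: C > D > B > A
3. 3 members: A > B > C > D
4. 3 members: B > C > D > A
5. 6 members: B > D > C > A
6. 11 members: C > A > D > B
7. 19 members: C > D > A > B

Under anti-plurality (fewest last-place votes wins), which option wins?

C

Last-place votes: A 40, B 37, C 0, D 3.
C is ranked last by the fewest voters, so C wins.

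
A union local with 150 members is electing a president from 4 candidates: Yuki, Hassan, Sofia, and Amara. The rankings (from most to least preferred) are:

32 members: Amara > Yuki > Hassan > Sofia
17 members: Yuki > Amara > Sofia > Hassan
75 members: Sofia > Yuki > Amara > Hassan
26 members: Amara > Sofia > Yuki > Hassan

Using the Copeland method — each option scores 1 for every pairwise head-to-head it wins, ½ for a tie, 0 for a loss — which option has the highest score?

Sofia

Yuki: beats Hassan and Amara; loses to Sofia → score 2.
Hassan: loses to Yuki, Sofia, and Amara → score 0.
Sofia: beats Yuki and Hassan; ties Amara → score 2.5.
Amara: beats Hassan; ties Sofia; loses to Yuki → score 1.5.
Sofia has the best pairwise record.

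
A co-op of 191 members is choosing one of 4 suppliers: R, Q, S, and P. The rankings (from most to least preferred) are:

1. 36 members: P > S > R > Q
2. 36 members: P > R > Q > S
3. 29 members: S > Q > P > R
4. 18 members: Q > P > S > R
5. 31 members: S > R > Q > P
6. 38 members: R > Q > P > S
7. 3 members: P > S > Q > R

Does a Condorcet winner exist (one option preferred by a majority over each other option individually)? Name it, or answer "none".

none

Checking pairwise contests:
S beats R 117–74.
R beats Q 141–50.
P beats S 131–60.
Q beats P 116–75.
Every option loses at least one head-to-head, so there is no Condorcet winner.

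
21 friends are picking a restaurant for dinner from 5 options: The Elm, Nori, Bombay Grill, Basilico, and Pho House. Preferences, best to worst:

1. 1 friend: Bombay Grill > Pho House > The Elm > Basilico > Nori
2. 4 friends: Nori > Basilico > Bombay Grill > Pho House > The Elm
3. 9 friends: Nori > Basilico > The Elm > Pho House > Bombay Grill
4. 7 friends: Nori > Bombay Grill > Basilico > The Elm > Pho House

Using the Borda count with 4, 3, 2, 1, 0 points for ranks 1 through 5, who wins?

Nori

The Elm: 1·2 + 4·0 + 9·2 + 7·1 = 27
Nori: 1·0 + 4·4 + 9·4 + 7·4 = 80
Bombay Grill: 1·4 + 4·2 + 9·0 + 7·3 = 33
Basilico: 1·1 + 4·3 + 9·3 + 7·2 = 54
Pho House: 1·3 + 4·1 + 9·1 + 7·0 = 16
Nori has the highest Borda score (80).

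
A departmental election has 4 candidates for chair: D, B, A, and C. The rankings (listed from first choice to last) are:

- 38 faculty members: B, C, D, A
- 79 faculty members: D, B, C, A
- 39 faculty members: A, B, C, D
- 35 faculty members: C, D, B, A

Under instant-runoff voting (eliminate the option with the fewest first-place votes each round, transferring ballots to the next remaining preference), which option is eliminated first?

Round 1: D 79, B 38, A 39, C 35. Eliminate C.

C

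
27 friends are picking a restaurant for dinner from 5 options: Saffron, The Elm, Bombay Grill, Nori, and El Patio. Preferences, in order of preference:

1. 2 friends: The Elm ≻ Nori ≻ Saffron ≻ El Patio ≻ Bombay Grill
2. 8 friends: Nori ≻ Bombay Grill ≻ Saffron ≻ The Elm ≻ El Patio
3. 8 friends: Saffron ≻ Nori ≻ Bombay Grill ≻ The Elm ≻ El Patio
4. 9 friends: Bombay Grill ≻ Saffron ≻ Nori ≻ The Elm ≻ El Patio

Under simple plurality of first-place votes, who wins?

First-place votes: Saffron 8, The Elm 2, Bombay Grill 9, Nori 8, El Patio 0.
Bombay Grill has the most first-place votes.

Bombay Grill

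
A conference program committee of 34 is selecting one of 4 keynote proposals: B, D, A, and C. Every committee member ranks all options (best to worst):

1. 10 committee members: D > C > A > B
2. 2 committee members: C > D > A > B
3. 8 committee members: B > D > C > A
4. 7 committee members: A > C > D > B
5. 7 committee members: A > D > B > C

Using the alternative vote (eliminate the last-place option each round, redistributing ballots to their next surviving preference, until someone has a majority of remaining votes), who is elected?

D

Round 1: B 8, D 10, A 14, C 2. Eliminate C.
Round 2: B 8, D 12, A 14. Eliminate B.
Round 3: D 20, A 14. D has a majority.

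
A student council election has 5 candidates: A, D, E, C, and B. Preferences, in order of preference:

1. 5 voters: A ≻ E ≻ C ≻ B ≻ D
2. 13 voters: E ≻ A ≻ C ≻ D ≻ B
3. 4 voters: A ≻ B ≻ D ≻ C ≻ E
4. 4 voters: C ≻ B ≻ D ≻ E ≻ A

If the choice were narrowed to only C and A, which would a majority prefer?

A

Voters preferring C to A: 4; preferring A to C: 22.
A wins the head-to-head.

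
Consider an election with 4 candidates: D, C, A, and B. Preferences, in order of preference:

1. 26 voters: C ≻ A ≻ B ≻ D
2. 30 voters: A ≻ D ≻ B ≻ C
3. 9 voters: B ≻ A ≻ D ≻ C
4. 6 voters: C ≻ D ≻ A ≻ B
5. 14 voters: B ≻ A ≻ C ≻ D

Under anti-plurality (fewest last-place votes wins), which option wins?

Last-place votes: D 40, C 39, A 0, B 6.
A is ranked last by the fewest voters, so A wins.

A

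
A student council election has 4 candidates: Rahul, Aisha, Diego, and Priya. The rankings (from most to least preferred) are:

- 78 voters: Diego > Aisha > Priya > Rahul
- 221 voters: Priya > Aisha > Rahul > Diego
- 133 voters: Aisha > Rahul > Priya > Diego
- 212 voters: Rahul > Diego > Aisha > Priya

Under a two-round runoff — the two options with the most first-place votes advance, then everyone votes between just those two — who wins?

Rahul

Round 1 first-place votes: Rahul 212, Aisha 133, Diego 78, Priya 221.
Priya and Rahul advance.
Runoff: Priya is preferred to Rahul by 299 voters; Rahul by 345.
Rahul wins the runoff.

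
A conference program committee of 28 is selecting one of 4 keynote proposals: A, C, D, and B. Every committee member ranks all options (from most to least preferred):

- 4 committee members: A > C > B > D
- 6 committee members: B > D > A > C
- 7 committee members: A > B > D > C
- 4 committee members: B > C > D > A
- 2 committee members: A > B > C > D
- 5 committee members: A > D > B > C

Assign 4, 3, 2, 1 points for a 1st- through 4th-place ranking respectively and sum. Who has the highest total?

A

A: 4·4 + 6·2 + 7·4 + 4·1 + 2·4 + 5·4 = 88
C: 4·3 + 6·1 + 7·1 + 4·3 + 2·2 + 5·1 = 46
D: 4·1 + 6·3 + 7·2 + 4·2 + 2·1 + 5·3 = 61
B: 4·2 + 6·4 + 7·3 + 4·4 + 2·3 + 5·2 = 85
A has the highest Borda score (88).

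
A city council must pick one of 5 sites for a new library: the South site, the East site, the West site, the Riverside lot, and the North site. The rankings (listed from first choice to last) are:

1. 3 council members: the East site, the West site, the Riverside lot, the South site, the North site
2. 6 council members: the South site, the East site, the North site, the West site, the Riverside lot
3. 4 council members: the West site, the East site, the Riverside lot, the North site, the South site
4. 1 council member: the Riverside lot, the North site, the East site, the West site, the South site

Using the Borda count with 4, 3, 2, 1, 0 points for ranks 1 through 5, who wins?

the East site

the South site: 3·1 + 6·4 + 4·0 + 1·0 = 27
the East site: 3·4 + 6·3 + 4·3 + 1·2 = 44
the West site: 3·3 + 6·1 + 4·4 + 1·1 = 32
the Riverside lot: 3·2 + 6·0 + 4·2 + 1·4 = 18
the North site: 3·0 + 6·2 + 4·1 + 1·3 = 19
the East site has the highest Borda score (44).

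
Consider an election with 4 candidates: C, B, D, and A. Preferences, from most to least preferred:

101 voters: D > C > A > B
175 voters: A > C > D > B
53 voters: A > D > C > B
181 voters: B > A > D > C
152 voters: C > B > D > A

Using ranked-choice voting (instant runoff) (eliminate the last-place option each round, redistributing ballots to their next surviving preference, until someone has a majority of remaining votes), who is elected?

A

Round 1: C 152, B 181, D 101, A 228. Eliminate D.
Round 2: C 253, B 181, A 228. Eliminate B.
Round 3: C 253, A 409. A has a majority.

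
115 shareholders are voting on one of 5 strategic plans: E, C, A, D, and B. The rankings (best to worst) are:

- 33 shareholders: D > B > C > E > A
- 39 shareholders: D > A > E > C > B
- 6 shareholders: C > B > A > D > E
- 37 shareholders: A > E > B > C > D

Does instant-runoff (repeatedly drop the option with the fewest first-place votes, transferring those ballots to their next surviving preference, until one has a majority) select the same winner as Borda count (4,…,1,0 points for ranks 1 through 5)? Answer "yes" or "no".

yes

Instant-runoff — R1 E 0, C 6, A 37, D 72, B 0 (D winner). Winner: D.
Borda — scores: E 222, C 166, A 277, D 294, B 191. Winner: D.
The two methods agree.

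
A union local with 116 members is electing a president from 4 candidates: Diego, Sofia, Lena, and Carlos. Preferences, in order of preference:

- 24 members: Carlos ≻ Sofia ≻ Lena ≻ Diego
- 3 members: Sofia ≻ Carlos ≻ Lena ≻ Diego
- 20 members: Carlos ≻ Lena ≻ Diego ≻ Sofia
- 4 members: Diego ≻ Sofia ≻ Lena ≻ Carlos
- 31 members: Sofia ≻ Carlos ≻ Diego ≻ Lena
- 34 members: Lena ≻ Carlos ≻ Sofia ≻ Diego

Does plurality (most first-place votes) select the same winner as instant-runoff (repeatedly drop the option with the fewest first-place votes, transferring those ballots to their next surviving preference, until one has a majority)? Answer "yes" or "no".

yes

Plurality — first-place votes: Diego 4, Sofia 34, Lena 34, Carlos 44. Winner: Carlos.
Instant-runoff — R1 Diego 4, Sofia 34, Lena 34, Carlos 44 (Diego out); R2 Sofia 38, Lena 34, Carlos 44 (Lena out); R3 Sofia 38, Carlos 78 (Carlos winner). Winner: Carlos.
The two methods agree.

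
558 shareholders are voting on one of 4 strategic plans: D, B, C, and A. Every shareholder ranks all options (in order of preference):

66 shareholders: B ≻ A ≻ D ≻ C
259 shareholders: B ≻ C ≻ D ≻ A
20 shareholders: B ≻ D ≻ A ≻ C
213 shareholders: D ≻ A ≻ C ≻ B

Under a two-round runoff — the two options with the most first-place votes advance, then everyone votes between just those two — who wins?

Round 1 first-place votes: D 213, B 345, C 0, A 0.
B and D advance.
Runoff: B is preferred to D by 345 voters; D by 213.
B wins the runoff.

B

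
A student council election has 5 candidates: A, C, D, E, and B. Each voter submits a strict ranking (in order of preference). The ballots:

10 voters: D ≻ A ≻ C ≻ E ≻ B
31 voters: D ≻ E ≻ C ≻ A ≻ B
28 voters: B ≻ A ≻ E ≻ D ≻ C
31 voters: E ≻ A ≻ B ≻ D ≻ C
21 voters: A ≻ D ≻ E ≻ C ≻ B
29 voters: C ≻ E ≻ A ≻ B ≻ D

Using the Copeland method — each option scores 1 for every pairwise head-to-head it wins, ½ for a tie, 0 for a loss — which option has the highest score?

A: beats C, D, and B; loses to E → score 3.
C: beats B; loses to A, D, and E → score 1.
D: beats C; loses to A, E, and B → score 1.
E: beats A, C, D, and B → score 4.
B: beats D; loses to A, C, and E → score 1.
E has the best pairwise record.

E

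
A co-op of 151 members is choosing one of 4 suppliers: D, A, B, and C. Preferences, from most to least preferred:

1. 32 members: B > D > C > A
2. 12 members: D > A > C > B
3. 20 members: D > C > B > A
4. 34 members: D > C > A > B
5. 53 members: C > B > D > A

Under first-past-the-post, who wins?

First-place votes: D 66, A 0, B 32, C 53.
D has the most first-place votes.

D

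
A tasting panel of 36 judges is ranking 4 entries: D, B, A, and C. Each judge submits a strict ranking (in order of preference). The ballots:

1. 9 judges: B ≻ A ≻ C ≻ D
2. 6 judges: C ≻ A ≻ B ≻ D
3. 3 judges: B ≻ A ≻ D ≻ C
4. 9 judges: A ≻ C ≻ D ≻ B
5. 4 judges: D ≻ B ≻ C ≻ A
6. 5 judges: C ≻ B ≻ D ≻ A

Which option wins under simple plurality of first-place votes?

B

First-place votes: D 4, B 12, A 9, C 11.
B has the most first-place votes.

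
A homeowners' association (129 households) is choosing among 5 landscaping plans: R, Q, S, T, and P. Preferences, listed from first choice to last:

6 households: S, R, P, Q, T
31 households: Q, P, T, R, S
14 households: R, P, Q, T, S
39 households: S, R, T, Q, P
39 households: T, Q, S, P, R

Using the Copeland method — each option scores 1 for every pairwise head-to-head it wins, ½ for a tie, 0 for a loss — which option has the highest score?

R: loses to Q, S, T, and P → score 0.
Q: beats R, S, and P; loses to T → score 3.
S: beats R and P; loses to Q and T → score 2.
T: beats R, Q, S, and P → score 4.
P: beats R; loses to Q, S, and T → score 1.
T has the best pairwise record.

T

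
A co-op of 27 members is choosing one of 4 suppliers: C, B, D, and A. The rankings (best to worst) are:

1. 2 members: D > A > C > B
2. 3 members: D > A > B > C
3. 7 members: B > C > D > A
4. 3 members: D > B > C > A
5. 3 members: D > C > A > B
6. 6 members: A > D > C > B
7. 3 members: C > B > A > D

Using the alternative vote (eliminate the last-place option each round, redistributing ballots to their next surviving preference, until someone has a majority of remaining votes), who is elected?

Round 1: C 3, B 7, D 11, A 6. Eliminate C.
Round 2: B 10, D 11, A 6. Eliminate A.
Round 3: B 10, D 17. D has a majority.

D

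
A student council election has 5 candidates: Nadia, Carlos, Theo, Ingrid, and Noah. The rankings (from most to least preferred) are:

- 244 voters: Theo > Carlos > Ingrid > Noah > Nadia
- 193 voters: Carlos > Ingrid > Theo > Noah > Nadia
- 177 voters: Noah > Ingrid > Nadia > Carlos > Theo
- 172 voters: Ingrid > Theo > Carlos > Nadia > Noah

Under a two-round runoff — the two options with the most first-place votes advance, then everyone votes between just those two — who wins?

Round 1 first-place votes: Nadia 0, Carlos 193, Theo 244, Ingrid 172, Noah 177.
Theo and Carlos advance.
Runoff: Theo is preferred to Carlos by 416 voters; Carlos by 370.
Theo wins the runoff.

Theo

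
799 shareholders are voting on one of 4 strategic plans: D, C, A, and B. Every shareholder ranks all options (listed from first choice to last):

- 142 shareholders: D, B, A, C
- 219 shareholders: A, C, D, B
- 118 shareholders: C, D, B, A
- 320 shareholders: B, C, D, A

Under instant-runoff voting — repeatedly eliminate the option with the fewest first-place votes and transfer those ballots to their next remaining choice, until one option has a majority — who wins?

D

Round 1: D 142, C 118, A 219, B 320. Eliminate C.
Round 2: D 260, A 219, B 320. Eliminate A.
Round 3: D 479, B 320. D has a majority.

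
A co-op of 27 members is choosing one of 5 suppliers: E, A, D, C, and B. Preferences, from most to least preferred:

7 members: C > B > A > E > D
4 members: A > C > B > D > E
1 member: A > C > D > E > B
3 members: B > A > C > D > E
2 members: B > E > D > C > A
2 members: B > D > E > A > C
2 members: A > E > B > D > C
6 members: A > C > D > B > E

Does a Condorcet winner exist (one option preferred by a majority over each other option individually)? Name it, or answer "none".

Checking pairwise contests:
A beats E 23–4.
B beats A 14–13.
A beats D 23–4.
A beats C 18–9.
C beats B 18–9.
Every option loses at least one head-to-head, so there is no Condorcet winner.

none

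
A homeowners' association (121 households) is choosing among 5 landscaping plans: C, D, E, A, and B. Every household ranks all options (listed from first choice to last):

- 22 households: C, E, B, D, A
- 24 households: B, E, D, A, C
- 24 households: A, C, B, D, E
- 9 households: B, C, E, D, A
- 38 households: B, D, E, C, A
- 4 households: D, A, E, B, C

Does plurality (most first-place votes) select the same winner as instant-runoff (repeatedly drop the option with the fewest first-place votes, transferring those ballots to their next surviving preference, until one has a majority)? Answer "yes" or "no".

Plurality — first-place votes: C 22, D 4, E 0, A 24, B 71. Winner: B.
Instant-runoff — R1 C 22, D 4, E 0, A 24, B 71 (B winner). Winner: B.
The two methods agree.

yes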